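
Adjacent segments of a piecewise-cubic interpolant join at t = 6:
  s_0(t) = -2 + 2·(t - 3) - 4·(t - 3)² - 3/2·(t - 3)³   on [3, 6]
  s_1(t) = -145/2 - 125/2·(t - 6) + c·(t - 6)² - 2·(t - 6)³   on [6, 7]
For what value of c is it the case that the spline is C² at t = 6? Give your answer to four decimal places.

-17.5000

s_0''(t) = -8 - 9·(t - 3), so s_0''(6) = -35. On the right, s_1''(6) = 2c, so c = -35/2.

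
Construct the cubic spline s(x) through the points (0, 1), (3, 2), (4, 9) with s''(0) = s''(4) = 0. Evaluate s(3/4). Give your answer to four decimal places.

With m_i denoting the second derivative at x_i, h_i = 3, 1, and Δ_i = (y_(i+1) − y_i)/h_i = 1/3, 7:
  3·m_0 + 8·m_1 + 1·m_2 = 6(Δ_1 - Δ_0) = 40
Natural end conditions: m_0 = m_2 = 0.
Forward elimination and back-substitution give m_0 = 0, m_1 = 5, m_2 = 0.
On [0, 3], s(x) = 1 - 13/6·x + 0·x² + 5/18·x³.
With x = 3/4: s(3/4) = -65/128.

-0.5078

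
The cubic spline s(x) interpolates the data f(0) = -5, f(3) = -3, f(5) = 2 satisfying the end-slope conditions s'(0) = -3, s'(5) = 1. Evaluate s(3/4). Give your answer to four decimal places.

-6.3680

Let σ_i = s''(x_i). Step sizes h_i = 3, 2; slopes of the chords Δ_i = (y_(i+1) - y_i)/h_i = 2/3, 5/2.
  3·σ_0 + 10·σ_1 + 2·σ_2 = 6(Δ_1 - Δ_0) = 11
Clamped end conditions give two more equations: 2h_0·σ_0 + h_0·σ_1 = 6(Δ_0 - s'(0)) = 22 and h_1·σ_1 + 2h_1·σ_2 = 6(s'(5) - Δ_1) = -9.
Forward elimination and back-substitution give σ_0 = 101/30, σ_1 = 3/5, σ_2 = -51/20.
On [0, 3], s(x) = -5 - 3·x + 101/60·x² - 83/540·x³.
With x = 3/4: s(3/4) = -8151/1280.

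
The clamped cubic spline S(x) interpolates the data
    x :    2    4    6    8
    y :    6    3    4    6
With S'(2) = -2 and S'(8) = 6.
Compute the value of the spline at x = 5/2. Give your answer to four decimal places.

4.9844

Put m_i = S'' at the i-th knot. Here h = (2, 2, 2) and Δ = (-3/2, 1/2, 1), so the interior equations h_(i-1)·m_(i-1) + 2(h_(i-1)+h_i)·m_i + h_i·m_(i+1) = 6(Δ_i − Δ_(i-1)) read
  2·m_0 + 8·m_1 + 2·m_2 = 6(Δ_1 - Δ_0) = 12
  2·m_1 + 8·m_2 + 2·m_3 = 6(Δ_2 - Δ_1) = 3
Clamped end conditions give two more equations: 2h_0·m_0 + h_0·m_1 = 6(Δ_0 - S'(2)) = 3 and h_2·m_2 + 2h_2·m_3 = 6(S'(8) - Δ_2) = 30.
Forward elimination and back-substitution give m_0 = -1/3, m_1 = 13/6, m_2 = -7/3, m_3 = 26/3.
On [2, 4], S(x) = 6 - 2·(x - 2) - 1/6·(x - 2)² + 5/24·(x - 2)³.
With (x - 2) = 1/2: S(5/2) = 319/64.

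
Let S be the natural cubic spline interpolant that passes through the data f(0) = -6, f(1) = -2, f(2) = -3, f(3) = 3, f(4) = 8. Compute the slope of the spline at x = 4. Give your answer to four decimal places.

Let m_i = S''(x_i). Step sizes h_i = 1, 1, 1, 1; slopes of the chords Δ_i = (y_(i+1) - y_i)/h_i = 4, -1, 6, 5.
  1·m_0 + 4·m_1 + 1·m_2 = 6(Δ_1 - Δ_0) = -30
  1·m_1 + 4·m_2 + 1·m_3 = 6(Δ_2 - Δ_1) = 42
  1·m_2 + 4·m_3 + 1·m_4 = 6(Δ_3 - Δ_2) = -6
Natural end conditions: m_0 = m_4 = 0.
Hence m_0 = 0, m_1 = -78/7, m_2 = 102/7, m_3 = -36/7, m_4 = 0.
On [3, 4], S'(x) = b_3 + 2c_3·(x - 3) + 3d_3·(x - 3)² with b_3 = Δ_3 - h_3(2m_3 + m_4)/6 = 47/7, c_3 = m_3/2 = -18/7, d_3 = (m_4 - m_3)/(6h_3) = 6/7. So S'(4) = 29/7.

4.1429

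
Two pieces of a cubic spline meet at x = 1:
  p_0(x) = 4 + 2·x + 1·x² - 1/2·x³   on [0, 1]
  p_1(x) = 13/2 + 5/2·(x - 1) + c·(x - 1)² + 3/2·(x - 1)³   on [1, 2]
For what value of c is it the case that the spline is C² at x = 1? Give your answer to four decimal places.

-0.5000

p_0''(x) = 2 - 3·x, so p_0''(1) = -1. On the right, p_1''(1) = 2c, so c = -1/2.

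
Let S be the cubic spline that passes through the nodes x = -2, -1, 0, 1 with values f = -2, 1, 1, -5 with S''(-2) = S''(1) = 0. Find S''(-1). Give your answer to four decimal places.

Write m_i for S''(x_i). With h_i = 1, 1, 1 and divided differences Δ_i = 3, 0, -6, the continuity of S' gives the tridiagonal system
  1·m_0 + 4·m_1 + 1·m_2 = 6(Δ_1 - Δ_0) = -18
  1·m_1 + 4·m_2 + 1·m_3 = 6(Δ_2 - Δ_1) = -36
Natural end conditions: m_0 = m_3 = 0.
Solving the tridiagonal system: m_0 = 0, m_1 = -12/5, m_2 = -42/5, m_3 = 0.

-2.4000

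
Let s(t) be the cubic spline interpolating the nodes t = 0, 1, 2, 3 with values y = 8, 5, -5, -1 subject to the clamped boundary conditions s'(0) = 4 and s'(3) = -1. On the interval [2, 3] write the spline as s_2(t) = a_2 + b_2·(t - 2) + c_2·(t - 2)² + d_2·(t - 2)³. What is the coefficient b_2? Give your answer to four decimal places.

-1.6667

With M_i denoting the second derivative at x_i, h_i = 1, 1, 1, and Δ_i = (y_(i+1) − y_i)/h_i = -3, -10, 4:
  1·M_0 + 4·M_1 + 1·M_2 = 6(Δ_1 - Δ_0) = -42
  1·M_1 + 4·M_2 + 1·M_3 = 6(Δ_2 - Δ_1) = 84
Clamped end conditions give two more equations: 2h_0·M_0 + h_0·M_1 = 6(Δ_0 - s'(0)) = -42 and h_2·M_2 + 2h_2·M_3 = 6(s'(3) - Δ_2) = -30.
Forward elimination and back-substitution give M_0 = -40/3, M_1 = -46/3, M_2 = 98/3, M_3 = -94/3.
On [2, 3], with s_2(t) = a_2 + b_2·(t - 2) + c_2·(t - 2)² + d_2·(t - 2)³: c_2 = M_2/2 = 49/3, d_2 = (M_3 - M_2)/(6h_2) = -32/3, b_2 = Δ_2 - h_2(2M_2 + M_3)/6 = -5/3.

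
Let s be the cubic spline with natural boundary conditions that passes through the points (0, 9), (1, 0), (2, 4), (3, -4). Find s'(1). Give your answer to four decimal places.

-0.4667

Let σ_i = s''(x_i). Step sizes h_i = 1, 1, 1; slopes of the chords Δ_i = (y_(i+1) - y_i)/h_i = -9, 4, -8.
  1·σ_0 + 4·σ_1 + 1·σ_2 = 6(Δ_1 - Δ_0) = 78
  1·σ_1 + 4·σ_2 + 1·σ_3 = 6(Δ_2 - Δ_1) = -72
Natural end conditions: σ_0 = σ_3 = 0.
Solving the tridiagonal system: σ_0 = 0, σ_1 = 128/5, σ_2 = -122/5, σ_3 = 0.
On [1, 2], s'(t) = b_1 + 2c_1·(t - 1) + 3d_1·(t - 1)² with b_1 = Δ_1 - h_1(2σ_1 + σ_2)/6 = -7/15, c_1 = σ_1/2 = 64/5, d_1 = (σ_2 - σ_1)/(6h_1) = -25/3. So s'(1) = -7/15.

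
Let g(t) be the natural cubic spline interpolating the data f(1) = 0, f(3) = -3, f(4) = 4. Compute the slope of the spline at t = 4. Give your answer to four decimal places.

With σ_i denoting the second derivative at x_i, h_i = 2, 1, and Δ_i = (y_(i+1) − y_i)/h_i = -3/2, 7:
  2·σ_0 + 6·σ_1 + 1·σ_2 = 6(Δ_1 - Δ_0) = 51
Natural end conditions: σ_0 = σ_2 = 0.
Hence σ_0 = 0, σ_1 = 17/2, σ_2 = 0.
On [3, 4], g'(t) = b_1 + 2c_1·(t - 3) + 3d_1·(t - 3)² with b_1 = Δ_1 - h_1(2σ_1 + σ_2)/6 = 25/6, c_1 = σ_1/2 = 17/4, d_1 = (σ_2 - σ_1)/(6h_1) = -17/12. So g'(4) = 101/12.

8.4167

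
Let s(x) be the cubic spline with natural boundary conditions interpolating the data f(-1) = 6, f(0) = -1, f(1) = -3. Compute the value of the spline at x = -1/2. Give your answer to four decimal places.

2.0313

With σ_i denoting the second derivative at x_i, h_i = 1, 1, and Δ_i = (y_(i+1) − y_i)/h_i = -7, -2:
  1·σ_0 + 4·σ_1 + 1·σ_2 = 6(Δ_1 - Δ_0) = 30
Natural end conditions: σ_0 = σ_2 = 0.
Solving: σ_0 = 0, σ_1 = 15/2, σ_2 = 0.
On [-1, 0], s(x) = 6 - 33/4·(x + 1) + 0·(x + 1)² + 5/4·(x + 1)³.
With (x + 1) = 1/2: s(-1/2) = 65/32.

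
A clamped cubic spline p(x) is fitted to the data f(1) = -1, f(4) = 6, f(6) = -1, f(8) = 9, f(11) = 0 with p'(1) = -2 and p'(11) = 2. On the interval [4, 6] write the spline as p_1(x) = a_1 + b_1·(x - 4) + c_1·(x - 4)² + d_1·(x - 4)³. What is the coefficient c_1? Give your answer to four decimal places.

-4.1088

Write σ_i for p''(x_i). With h_i = 3, 2, 2, 3 and divided differences Δ_i = 7/3, -7/2, 5, -3, the continuity of p' gives the tridiagonal system
  3·σ_0 + 10·σ_1 + 2·σ_2 = 6(Δ_1 - Δ_0) = -35
  2·σ_1 + 8·σ_2 + 2·σ_3 = 6(Δ_2 - Δ_1) = 51
  2·σ_2 + 10·σ_3 + 3·σ_4 = 6(Δ_3 - Δ_2) = -48
Clamped end conditions give two more equations: 2h_0·σ_0 + h_0·σ_1 = 6(Δ_0 - p'(1)) = 26 and h_3·σ_3 + 2h_3·σ_4 = 6(p'(11) - Δ_3) = 30.
Solving the tridiagonal system: σ_0 = 8611/1020, σ_1 = -1397/170, σ_2 = 437/40, σ_3 = -1697/170, σ_4 = 3397/340.
On [4, 6], with p_1(x) = a_1 + b_1·(x - 4) + c_1·(x - 4)² + d_1·(x - 4)³: c_1 = σ_1/2 = -1397/340, d_1 = (σ_2 - σ_1)/(6h_1) = 4339/2720, b_1 = Δ_1 - h_1(2σ_1 + σ_2)/6 = -1131/680.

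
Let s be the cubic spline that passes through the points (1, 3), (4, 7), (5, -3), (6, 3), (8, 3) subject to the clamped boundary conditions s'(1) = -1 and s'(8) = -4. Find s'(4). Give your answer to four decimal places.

With M_i denoting the second derivative at x_i, h_i = 3, 1, 1, 2, and Δ_i = (y_(i+1) − y_i)/h_i = 4/3, -10, 6, 0:
  3·M_0 + 8·M_1 + 1·M_2 = 6(Δ_1 - Δ_0) = -68
  1·M_1 + 4·M_2 + 1·M_3 = 6(Δ_2 - Δ_1) = 96
  1·M_2 + 6·M_3 + 2·M_4 = 6(Δ_3 - Δ_2) = -36
Clamped end conditions give two more equations: 2h_0·M_0 + h_0·M_1 = 6(Δ_0 - s'(1)) = 14 and h_3·M_3 + 2h_3·M_4 = 6(s'(8) - Δ_3) = -24.
Hence M_0 = 2482/237, M_1 = -1286/79, M_2 = 2434/79, M_3 = -866/79, M_4 = -41/79.
On [4, 5], s'(x) = b_1 + 2c_1·(x - 4) + 3d_1·(x - 4)² with b_1 = Δ_1 - h_1(2M_1 + M_2)/6 = -767/79, c_1 = M_1/2 = -643/79, d_1 = (M_2 - M_1)/(6h_1) = 620/79. So s'(4) = -767/79.

-9.7089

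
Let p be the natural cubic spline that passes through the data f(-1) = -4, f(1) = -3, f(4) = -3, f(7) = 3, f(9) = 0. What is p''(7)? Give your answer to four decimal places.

-2.6647

Put M_i = p'' at the i-th knot. Here h = (2, 3, 3, 2) and Δ = (1/2, 0, 2, -3/2), so the interior equations h_(i-1)·M_(i-1) + 2(h_(i-1)+h_i)·M_i + h_i·M_(i+1) = 6(Δ_i − Δ_(i-1)) read
  2·M_0 + 10·M_1 + 3·M_2 = 6(Δ_1 - Δ_0) = -3
  3·M_1 + 12·M_2 + 3·M_3 = 6(Δ_2 - Δ_1) = 12
  3·M_2 + 10·M_3 + 2·M_4 = 6(Δ_3 - Δ_2) = -21
Natural end conditions: M_0 = M_4 = 0.
Hence M_0 = 0, M_1 = -147/170, M_2 = 32/17, M_3 = -453/170, M_4 = 0.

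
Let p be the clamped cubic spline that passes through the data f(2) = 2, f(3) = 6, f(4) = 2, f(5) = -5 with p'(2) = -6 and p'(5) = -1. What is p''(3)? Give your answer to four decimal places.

With M_i denoting the second derivative at x_i, h_i = 1, 1, 1, and Δ_i = (y_(i+1) − y_i)/h_i = 4, -4, -7:
  1·M_0 + 4·M_1 + 1·M_2 = 6(Δ_1 - Δ_0) = -48
  1·M_1 + 4·M_2 + 1·M_3 = 6(Δ_2 - Δ_1) = -18
Clamped end conditions give two more equations: 2h_0·M_0 + h_0·M_1 = 6(Δ_0 - p'(2)) = 60 and h_2·M_2 + 2h_2·M_3 = 6(p'(5) - Δ_2) = 36.
Hence M_0 = 608/15, M_1 = -316/15, M_2 = -64/15, M_3 = 302/15.

-21.0667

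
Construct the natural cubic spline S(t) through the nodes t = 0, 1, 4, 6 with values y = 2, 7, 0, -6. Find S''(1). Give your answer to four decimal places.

Write M_i for S''(x_i). With h_i = 1, 3, 2 and divided differences Δ_i = 5, -7/3, -3, the continuity of S' gives the tridiagonal system
  1·M_0 + 8·M_1 + 3·M_2 = 6(Δ_1 - Δ_0) = -44
  3·M_1 + 10·M_2 + 2·M_3 = 6(Δ_2 - Δ_1) = -4
Natural end conditions: M_0 = M_3 = 0.
Solving: M_0 = 0, M_1 = -428/71, M_2 = 100/71, M_3 = 0.

-6.0282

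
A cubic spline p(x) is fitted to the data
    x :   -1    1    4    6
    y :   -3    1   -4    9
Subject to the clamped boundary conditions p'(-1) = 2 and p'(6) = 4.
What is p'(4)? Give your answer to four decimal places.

3.7604

With M_i denoting the second derivative at x_i, h_i = 2, 3, 2, and Δ_i = (y_(i+1) − y_i)/h_i = 2, -5/3, 13/2:
  2·M_0 + 10·M_1 + 3·M_2 = 6(Δ_1 - Δ_0) = -22
  3·M_1 + 10·M_2 + 2·M_3 = 6(Δ_2 - Δ_1) = 49
Clamped end conditions give two more equations: 2h_0·M_0 + h_0·M_1 = 6(Δ_0 - p'(-1)) = 0 and h_2·M_2 + 2h_2·M_3 = 6(p'(6) - Δ_2) = -15.
Hence M_0 = 245/96, M_1 = -245/48, M_2 = 383/48, M_3 = -743/96.
On [4, 6], p'(x) = b_2 + 2c_2·(x - 4) + 3d_2·(x - 4)² with b_2 = Δ_2 - h_2(2M_2 + M_3)/6 = 361/96, c_2 = M_2/2 = 383/96, d_2 = (M_3 - M_2)/(6h_2) = -503/384. So p'(4) = 361/96.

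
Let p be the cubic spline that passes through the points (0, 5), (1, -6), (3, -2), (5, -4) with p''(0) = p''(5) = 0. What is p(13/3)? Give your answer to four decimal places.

With m_i denoting the second derivative at x_i, h_i = 1, 2, 2, and Δ_i = (y_(i+1) − y_i)/h_i = -11, 2, -1:
  1·m_0 + 6·m_1 + 2·m_2 = 6(Δ_1 - Δ_0) = 78
  2·m_1 + 8·m_2 + 2·m_3 = 6(Δ_2 - Δ_1) = -18
Natural end conditions: m_0 = m_3 = 0.
Forward elimination and back-substitution give m_0 = 0, m_1 = 15, m_2 = -6, m_3 = 0.
On [3, 5], p(t) = -2 + 3·(t - 3) - 3·(t - 3)² + 1/2·(t - 3)³.
With (t - 3) = 4/3: p(13/3) = -58/27.

-2.1481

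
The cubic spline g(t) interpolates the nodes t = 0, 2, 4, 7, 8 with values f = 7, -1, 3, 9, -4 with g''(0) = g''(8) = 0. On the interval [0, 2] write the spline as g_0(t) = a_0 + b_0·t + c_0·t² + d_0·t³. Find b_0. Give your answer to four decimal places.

Put M_i = g'' at the i-th knot. Here h = (2, 2, 3, 1) and Δ = (-4, 2, 2, -13), so the interior equations h_(i-1)·M_(i-1) + 2(h_(i-1)+h_i)·M_i + h_i·M_(i+1) = 6(Δ_i − Δ_(i-1)) read
  2·M_0 + 8·M_1 + 2·M_2 = 6(Δ_1 - Δ_0) = 36
  2·M_1 + 10·M_2 + 3·M_3 = 6(Δ_2 - Δ_1) = 0
  3·M_2 + 8·M_3 + 1·M_4 = 6(Δ_3 - Δ_2) = -90
Natural end conditions: M_0 = M_4 = 0.
Solving: M_0 = 0, M_1 = 252/67, M_2 = 198/67, M_3 = -828/67, M_4 = 0.
On [0, 2], with g_0(t) = a_0 + b_0·t + c_0·t² + d_0·t³: c_0 = M_0/2 = 0, d_0 = (M_1 - M_0)/(6h_0) = 21/67, b_0 = Δ_0 - h_0(2M_0 + M_1)/6 = -352/67.

-5.2537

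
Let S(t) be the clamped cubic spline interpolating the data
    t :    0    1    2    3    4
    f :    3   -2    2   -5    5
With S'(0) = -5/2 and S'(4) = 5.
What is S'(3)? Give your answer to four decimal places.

1.7054

With M_i denoting the second derivative at x_i, h_i = 1, 1, 1, 1, and Δ_i = (y_(i+1) − y_i)/h_i = -5, 4, -7, 10:
  1·M_0 + 4·M_1 + 1·M_2 = 6(Δ_1 - Δ_0) = 54
  1·M_1 + 4·M_2 + 1·M_3 = 6(Δ_2 - Δ_1) = -66
  1·M_2 + 4·M_3 + 1·M_4 = 6(Δ_3 - Δ_2) = 102
Clamped end conditions give two more equations: 2h_0·M_0 + h_0·M_1 = 6(Δ_0 - S'(0)) = -15 and h_3·M_3 + 2h_3·M_4 = 6(S'(4) - Δ_3) = -30.
Solving the tridiagonal system: M_0 = -1185/56, M_1 = 765/28, M_2 = -273/8, M_3 = 1209/28, M_4 = -2049/56.
On [3, 4], S'(t) = b_3 + 2c_3·(t - 3) + 3d_3·(t - 3)² with b_3 = Δ_3 - h_3(2M_3 + M_4)/6 = 191/112, c_3 = M_3/2 = 1209/56, d_3 = (M_4 - M_3)/(6h_3) = -1489/112. So S'(3) = 191/112.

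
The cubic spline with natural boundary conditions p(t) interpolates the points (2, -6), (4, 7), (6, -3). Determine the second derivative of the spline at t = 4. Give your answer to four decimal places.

-8.6250

With M_i denoting the second derivative at x_i, h_i = 2, 2, and Δ_i = (y_(i+1) − y_i)/h_i = 13/2, -5:
  2·M_0 + 8·M_1 + 2·M_2 = 6(Δ_1 - Δ_0) = -69
Natural end conditions: M_0 = M_2 = 0.
Solving: M_0 = 0, M_1 = -69/8, M_2 = 0.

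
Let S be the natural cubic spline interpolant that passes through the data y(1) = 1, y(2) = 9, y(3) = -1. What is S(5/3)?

Write σ_i for S''(x_i). With h_i = 1, 1 and divided differences Δ_i = 8, -10, the continuity of S' gives the tridiagonal system
  1·σ_0 + 4·σ_1 + 1·σ_2 = 6(Δ_1 - Δ_0) = -108
Natural end conditions: σ_0 = σ_2 = 0.
Hence σ_0 = 0, σ_1 = -27, σ_2 = 0.
On [1, 2], S(t) = 1 + 25/2·(t - 1) + 0·(t - 1)² - 9/2·(t - 1)³.
With (t - 1) = 2/3: S(5/3) = 8.

8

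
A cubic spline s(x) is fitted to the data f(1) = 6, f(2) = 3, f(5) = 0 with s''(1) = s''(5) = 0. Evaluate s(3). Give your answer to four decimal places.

1.1667

Put M_i = s'' at the i-th knot. Here h = (1, 3) and Δ = (-3, -1), so the interior equations h_(i-1)·M_(i-1) + 2(h_(i-1)+h_i)·M_i + h_i·M_(i+1) = 6(Δ_i − Δ_(i-1)) read
  1·M_0 + 8·M_1 + 3·M_2 = 6(Δ_1 - Δ_0) = 12
Natural end conditions: M_0 = M_2 = 0.
Hence M_0 = 0, M_1 = 3/2, M_2 = 0.
On [2, 5], s(x) = 3 - 5/2·(x - 2) + 3/4·(x - 2)² - 1/12·(x - 2)³.
With (x - 2) = 1: s(3) = 7/6.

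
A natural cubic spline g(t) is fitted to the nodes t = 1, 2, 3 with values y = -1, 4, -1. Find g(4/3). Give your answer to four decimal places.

Write M_i for g''(x_i). With h_i = 1, 1 and divided differences Δ_i = 5, -5, the continuity of g' gives the tridiagonal system
  1·M_0 + 4·M_1 + 1·M_2 = 6(Δ_1 - Δ_0) = -60
Natural end conditions: M_0 = M_2 = 0.
Forward elimination and back-substitution give M_0 = 0, M_1 = -15, M_2 = 0.
On [1, 2], g(t) = -1 + 15/2·(t - 1) + 0·(t - 1)² - 5/2·(t - 1)³.
With (t - 1) = 1/3: g(4/3) = 38/27.

1.4074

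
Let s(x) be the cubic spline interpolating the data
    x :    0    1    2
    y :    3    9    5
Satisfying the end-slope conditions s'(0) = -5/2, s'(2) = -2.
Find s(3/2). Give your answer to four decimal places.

7.5781

Put m_i = s'' at the i-th knot. Here h = (1, 1) and Δ = (6, -4), so the interior equations h_(i-1)·m_(i-1) + 2(h_(i-1)+h_i)·m_i + h_i·m_(i+1) = 6(Δ_i − Δ_(i-1)) read
  1·m_0 + 4·m_1 + 1·m_2 = 6(Δ_1 - Δ_0) = -60
Clamped end conditions give two more equations: 2h_0·m_0 + h_0·m_1 = 6(Δ_0 - s'(0)) = 51 and h_1·m_1 + 2h_1·m_2 = 6(s'(2) - Δ_1) = 12.
Hence m_0 = 163/4, m_1 = -61/2, m_2 = 85/4.
On [1, 2], s(x) = 9 + 21/8·(x - 1) - 61/4·(x - 1)² + 69/8·(x - 1)³.
With (x - 1) = 1/2: s(3/2) = 485/64.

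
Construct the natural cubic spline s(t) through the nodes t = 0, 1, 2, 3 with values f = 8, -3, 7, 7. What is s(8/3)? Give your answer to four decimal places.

With m_i denoting the second derivative at x_i, h_i = 1, 1, 1, and Δ_i = (y_(i+1) − y_i)/h_i = -11, 10, 0:
  1·m_0 + 4·m_1 + 1·m_2 = 6(Δ_1 - Δ_0) = 126
  1·m_1 + 4·m_2 + 1·m_3 = 6(Δ_2 - Δ_1) = -60
Natural end conditions: m_0 = m_3 = 0.
Solving: m_0 = 0, m_1 = 188/5, m_2 = -122/5, m_3 = 0.
On [2, 3], s(t) = 7 + 122/15·(t - 2) - 61/5·(t - 2)² + 61/15·(t - 2)³.
With (t - 2) = 2/3: s(8/3) = 3323/405.

8.2049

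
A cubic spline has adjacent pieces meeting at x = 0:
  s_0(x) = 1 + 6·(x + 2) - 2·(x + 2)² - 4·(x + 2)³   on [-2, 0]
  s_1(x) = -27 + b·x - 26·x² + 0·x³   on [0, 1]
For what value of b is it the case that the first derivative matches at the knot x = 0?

-50

s_0'(x) = 6 - 4·(x + 2) - 12·(x + 2)², so s_0'(0) = -50. On the right, s_1'(0) = b, so b = -50.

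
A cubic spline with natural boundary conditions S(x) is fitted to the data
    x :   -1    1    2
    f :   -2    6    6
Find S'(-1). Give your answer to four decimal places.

Let σ_i = S''(x_i). Step sizes h_i = 2, 1; slopes of the chords Δ_i = (y_(i+1) - y_i)/h_i = 4, 0.
  2·σ_0 + 6·σ_1 + 1·σ_2 = 6(Δ_1 - Δ_0) = -24
Natural end conditions: σ_0 = σ_2 = 0.
Forward elimination and back-substitution give σ_0 = 0, σ_1 = -4, σ_2 = 0.
On [-1, 1], S'(x) = b_0 + 2c_0·(x + 1) + 3d_0·(x + 1)² with b_0 = Δ_0 - h_0(2σ_0 + σ_1)/6 = 16/3, c_0 = σ_0/2 = 0, d_0 = (σ_1 - σ_0)/(6h_0) = -1/3. So S'(-1) = 16/3.

5.3333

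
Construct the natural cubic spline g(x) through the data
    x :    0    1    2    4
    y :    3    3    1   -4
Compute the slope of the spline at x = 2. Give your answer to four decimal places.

-2.5000

Write M_i for g''(x_i). With h_i = 1, 1, 2 and divided differences Δ_i = 0, -2, -5/2, the continuity of g' gives the tridiagonal system
  1·M_0 + 4·M_1 + 1·M_2 = 6(Δ_1 - Δ_0) = -12
  1·M_1 + 6·M_2 + 2·M_3 = 6(Δ_2 - Δ_1) = -3
Natural end conditions: M_0 = M_3 = 0.
Forward elimination and back-substitution give M_0 = 0, M_1 = -3, M_2 = 0, M_3 = 0.
On [2, 4], g'(x) = b_2 + 2c_2·(x - 2) + 3d_2·(x - 2)² with b_2 = Δ_2 - h_2(2M_2 + M_3)/6 = -5/2, c_2 = M_2/2 = 0, d_2 = (M_3 - M_2)/(6h_2) = 0. So g'(2) = -5/2.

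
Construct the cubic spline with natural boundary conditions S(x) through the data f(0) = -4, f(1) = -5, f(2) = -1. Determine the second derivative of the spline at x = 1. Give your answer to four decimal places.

With σ_i denoting the second derivative at x_i, h_i = 1, 1, and Δ_i = (y_(i+1) − y_i)/h_i = -1, 4:
  1·σ_0 + 4·σ_1 + 1·σ_2 = 6(Δ_1 - Δ_0) = 30
Natural end conditions: σ_0 = σ_2 = 0.
Solving the tridiagonal system: σ_0 = 0, σ_1 = 15/2, σ_2 = 0.

7.5000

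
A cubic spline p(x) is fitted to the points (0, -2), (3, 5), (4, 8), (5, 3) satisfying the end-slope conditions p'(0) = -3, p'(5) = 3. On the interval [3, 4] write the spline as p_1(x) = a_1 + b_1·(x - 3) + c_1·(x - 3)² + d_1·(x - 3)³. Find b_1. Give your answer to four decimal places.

Let σ_i = p''(x_i). Step sizes h_i = 3, 1, 1; slopes of the chords Δ_i = (y_(i+1) - y_i)/h_i = 7/3, 3, -5.
  3·σ_0 + 8·σ_1 + 1·σ_2 = 6(Δ_1 - Δ_0) = 4
  1·σ_1 + 4·σ_2 + 1·σ_3 = 6(Δ_2 - Δ_1) = -48
Clamped end conditions give two more equations: 2h_0·σ_0 + h_0·σ_1 = 6(Δ_0 - p'(0)) = 32 and h_2·σ_2 + 2h_2·σ_3 = 6(p'(5) - Δ_2) = 48.
Solving: σ_0 = 404/87, σ_1 = 40/29, σ_2 = -608/29, σ_3 = 1000/29.
On [3, 4], with p_1(x) = a_1 + b_1·(x - 3) + c_1·(x - 3)² + d_1·(x - 3)³: c_1 = σ_1/2 = 20/29, d_1 = (σ_2 - σ_1)/(6h_1) = -108/29, b_1 = Δ_1 - h_1(2σ_1 + σ_2)/6 = 175/29.

6.0345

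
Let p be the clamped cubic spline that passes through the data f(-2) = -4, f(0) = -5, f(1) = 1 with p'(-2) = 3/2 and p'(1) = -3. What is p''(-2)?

-11

Let M_i = p''(x_i). Step sizes h_i = 2, 1; slopes of the chords Δ_i = (y_(i+1) - y_i)/h_i = -1/2, 6.
  2·M_0 + 6·M_1 + 1·M_2 = 6(Δ_1 - Δ_0) = 39
Clamped end conditions give two more equations: 2h_0·M_0 + h_0·M_1 = 6(Δ_0 - p'(-2)) = -12 and h_1·M_1 + 2h_1·M_2 = 6(p'(1) - Δ_1) = -54.
Solving the tridiagonal system: M_0 = -11, M_1 = 16, M_2 = -35.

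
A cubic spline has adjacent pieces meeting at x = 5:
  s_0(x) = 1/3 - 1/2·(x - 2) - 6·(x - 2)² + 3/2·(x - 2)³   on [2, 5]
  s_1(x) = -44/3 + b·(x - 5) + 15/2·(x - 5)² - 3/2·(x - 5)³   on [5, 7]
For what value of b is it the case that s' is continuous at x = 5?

s_0'(x) = -1/2 - 12·(x - 2) + 9/2·(x - 2)², so s_0'(5) = 4. On the right, s_1'(5) = b, so b = 4.

4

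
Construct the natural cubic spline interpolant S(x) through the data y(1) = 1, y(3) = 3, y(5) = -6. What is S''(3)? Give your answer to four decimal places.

With M_i denoting the second derivative at x_i, h_i = 2, 2, and Δ_i = (y_(i+1) − y_i)/h_i = 1, -9/2:
  2·M_0 + 8·M_1 + 2·M_2 = 6(Δ_1 - Δ_0) = -33
Natural end conditions: M_0 = M_2 = 0.
Solving: M_0 = 0, M_1 = -33/8, M_2 = 0.

-4.1250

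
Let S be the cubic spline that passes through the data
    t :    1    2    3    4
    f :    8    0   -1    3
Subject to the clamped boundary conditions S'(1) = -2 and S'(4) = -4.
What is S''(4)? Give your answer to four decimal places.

-29.7333

With M_i denoting the second derivative at x_i, h_i = 1, 1, 1, and Δ_i = (y_(i+1) − y_i)/h_i = -8, -1, 4:
  1·M_0 + 4·M_1 + 1·M_2 = 6(Δ_1 - Δ_0) = 42
  1·M_1 + 4·M_2 + 1·M_3 = 6(Δ_2 - Δ_1) = 30
Clamped end conditions give two more equations: 2h_0·M_0 + h_0·M_1 = 6(Δ_0 - S'(1)) = -36 and h_2·M_2 + 2h_2·M_3 = 6(S'(4) - Δ_2) = -48.
Solving the tridiagonal system: M_0 = -374/15, M_1 = 208/15, M_2 = 172/15, M_3 = -446/15.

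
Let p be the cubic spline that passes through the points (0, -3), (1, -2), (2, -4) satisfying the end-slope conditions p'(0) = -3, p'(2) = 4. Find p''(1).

-16

Let m_i = p''(x_i). Step sizes h_i = 1, 1; slopes of the chords Δ_i = (y_(i+1) - y_i)/h_i = 1, -2.
  1·m_0 + 4·m_1 + 1·m_2 = 6(Δ_1 - Δ_0) = -18
Clamped end conditions give two more equations: 2h_0·m_0 + h_0·m_1 = 6(Δ_0 - p'(0)) = 24 and h_1·m_1 + 2h_1·m_2 = 6(p'(2) - Δ_1) = 36.
Solving: m_0 = 20, m_1 = -16, m_2 = 26.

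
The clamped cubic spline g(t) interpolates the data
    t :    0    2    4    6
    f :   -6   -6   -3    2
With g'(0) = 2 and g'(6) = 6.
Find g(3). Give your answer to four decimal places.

-4.7917

Let M_i = g''(x_i). Step sizes h_i = 2, 2, 2; slopes of the chords Δ_i = (y_(i+1) - y_i)/h_i = 0, 3/2, 5/2.
  2·M_0 + 8·M_1 + 2·M_2 = 6(Δ_1 - Δ_0) = 9
  2·M_1 + 8·M_2 + 2·M_3 = 6(Δ_2 - Δ_1) = 6
Clamped end conditions give two more equations: 2h_0·M_0 + h_0·M_1 = 6(Δ_0 - g'(0)) = -12 and h_2·M_2 + 2h_2·M_3 = 6(g'(6) - Δ_2) = 21.
Hence M_0 = -64/15, M_1 = 38/15, M_2 = -41/30, M_3 = 89/15.
On [2, 4], g(t) = -6 + 4/15·(t - 2) + 19/15·(t - 2)² - 13/40·(t - 2)³.
With (t - 2) = 1: g(3) = -115/24.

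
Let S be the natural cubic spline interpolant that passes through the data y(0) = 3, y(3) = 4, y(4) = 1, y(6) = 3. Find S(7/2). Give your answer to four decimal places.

Write M_i for S''(x_i). With h_i = 3, 1, 2 and divided differences Δ_i = 1/3, -3, 1, the continuity of S' gives the tridiagonal system
  3·M_0 + 8·M_1 + 1·M_2 = 6(Δ_1 - Δ_0) = -20
  1·M_1 + 6·M_2 + 2·M_3 = 6(Δ_2 - Δ_1) = 24
Natural end conditions: M_0 = M_3 = 0.
Solving the tridiagonal system: M_0 = 0, M_1 = -144/47, M_2 = 212/47, M_3 = 0.
On [3, 4], S(x) = 4 - 385/141·(x - 3) - 72/47·(x - 3)² + 178/141·(x - 3)³.
With (x - 3) = 1/2: S(7/2) = 453/188.

2.4096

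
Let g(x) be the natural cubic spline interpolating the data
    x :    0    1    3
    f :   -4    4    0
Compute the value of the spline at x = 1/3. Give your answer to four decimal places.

-0.8395

Put σ_i = g'' at the i-th knot. Here h = (1, 2) and Δ = (8, -2), so the interior equations h_(i-1)·σ_(i-1) + 2(h_(i-1)+h_i)·σ_i + h_i·σ_(i+1) = 6(Δ_i − Δ_(i-1)) read
  1·σ_0 + 6·σ_1 + 2·σ_2 = 6(Δ_1 - Δ_0) = -60
Natural end conditions: σ_0 = σ_2 = 0.
Solving: σ_0 = 0, σ_1 = -10, σ_2 = 0.
On [0, 1], g(x) = -4 + 29/3·x + 0·x² - 5/3·x³.
With x = 1/3: g(1/3) = -68/81.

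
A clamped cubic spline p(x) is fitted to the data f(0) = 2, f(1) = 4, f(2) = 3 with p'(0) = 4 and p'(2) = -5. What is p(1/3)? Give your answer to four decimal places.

Put m_i = p'' at the i-th knot. Here h = (1, 1) and Δ = (2, -1), so the interior equations h_(i-1)·m_(i-1) + 2(h_(i-1)+h_i)·m_i + h_i·m_(i+1) = 6(Δ_i − Δ_(i-1)) read
  1·m_0 + 4·m_1 + 1·m_2 = 6(Δ_1 - Δ_0) = -18
Clamped end conditions give two more equations: 2h_0·m_0 + h_0·m_1 = 6(Δ_0 - p'(0)) = -12 and h_1·m_1 + 2h_1·m_2 = 6(p'(2) - Δ_1) = -24.
Solving the tridiagonal system: m_0 = -6, m_1 = 0, m_2 = -12.
On [0, 1], p(x) = 2 + 4·x - 3·x² + 1·x³.
With x = 1/3: p(1/3) = 82/27.

3.0370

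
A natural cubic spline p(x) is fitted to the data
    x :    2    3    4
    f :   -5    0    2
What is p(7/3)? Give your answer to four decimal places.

-3.1111

Write M_i for p''(x_i). With h_i = 1, 1 and divided differences Δ_i = 5, 2, the continuity of p' gives the tridiagonal system
  1·M_0 + 4·M_1 + 1·M_2 = 6(Δ_1 - Δ_0) = -18
Natural end conditions: M_0 = M_2 = 0.
Solving the tridiagonal system: M_0 = 0, M_1 = -9/2, M_2 = 0.
On [2, 3], p(x) = -5 + 23/4·(x - 2) + 0·(x - 2)² - 3/4·(x - 2)³.
With (x - 2) = 1/3: p(7/3) = -28/9.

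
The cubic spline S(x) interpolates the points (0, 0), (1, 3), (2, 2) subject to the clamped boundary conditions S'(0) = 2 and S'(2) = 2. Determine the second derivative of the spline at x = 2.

Let m_i = S''(x_i). Step sizes h_i = 1, 1; slopes of the chords Δ_i = (y_(i+1) - y_i)/h_i = 3, -1.
  1·m_0 + 4·m_1 + 1·m_2 = 6(Δ_1 - Δ_0) = -24
Clamped end conditions give two more equations: 2h_0·m_0 + h_0·m_1 = 6(Δ_0 - S'(0)) = 6 and h_1·m_1 + 2h_1·m_2 = 6(S'(2) - Δ_1) = 18.
Forward elimination and back-substitution give m_0 = 9, m_1 = -12, m_2 = 15.

15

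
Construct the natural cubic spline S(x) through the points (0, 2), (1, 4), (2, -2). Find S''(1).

Put M_i = S'' at the i-th knot. Here h = (1, 1) and Δ = (2, -6), so the interior equations h_(i-1)·M_(i-1) + 2(h_(i-1)+h_i)·M_i + h_i·M_(i+1) = 6(Δ_i − Δ_(i-1)) read
  1·M_0 + 4·M_1 + 1·M_2 = 6(Δ_1 - Δ_0) = -48
Natural end conditions: M_0 = M_2 = 0.
Solving the tridiagonal system: M_0 = 0, M_1 = -12, M_2 = 0.

-12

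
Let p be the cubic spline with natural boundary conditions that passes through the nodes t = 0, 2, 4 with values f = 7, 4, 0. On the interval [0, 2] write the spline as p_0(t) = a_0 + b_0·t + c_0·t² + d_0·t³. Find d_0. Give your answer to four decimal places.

With σ_i denoting the second derivative at x_i, h_i = 2, 2, and Δ_i = (y_(i+1) − y_i)/h_i = -3/2, -2:
  2·σ_0 + 8·σ_1 + 2·σ_2 = 6(Δ_1 - Δ_0) = -3
Natural end conditions: σ_0 = σ_2 = 0.
Forward elimination and back-substitution give σ_0 = 0, σ_1 = -3/8, σ_2 = 0.
On [0, 2], with p_0(t) = a_0 + b_0·t + c_0·t² + d_0·t³: c_0 = σ_0/2 = 0, d_0 = (σ_1 - σ_0)/(6h_0) = -1/32, b_0 = Δ_0 - h_0(2σ_0 + σ_1)/6 = -11/8.

-0.0313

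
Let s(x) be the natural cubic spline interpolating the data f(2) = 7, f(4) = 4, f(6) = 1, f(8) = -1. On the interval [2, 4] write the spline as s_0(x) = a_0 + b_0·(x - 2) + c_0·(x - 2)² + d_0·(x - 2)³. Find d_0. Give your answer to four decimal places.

With σ_i denoting the second derivative at x_i, h_i = 2, 2, 2, and Δ_i = (y_(i+1) − y_i)/h_i = -3/2, -3/2, -1:
  2·σ_0 + 8·σ_1 + 2·σ_2 = 6(Δ_1 - Δ_0) = 0
  2·σ_1 + 8·σ_2 + 2·σ_3 = 6(Δ_2 - Δ_1) = 3
Natural end conditions: σ_0 = σ_3 = 0.
Solving: σ_0 = 0, σ_1 = -1/10, σ_2 = 2/5, σ_3 = 0.
On [2, 4], with s_0(x) = a_0 + b_0·(x - 2) + c_0·(x - 2)² + d_0·(x - 2)³: c_0 = σ_0/2 = 0, d_0 = (σ_1 - σ_0)/(6h_0) = -1/120, b_0 = Δ_0 - h_0(2σ_0 + σ_1)/6 = -22/15.

-0.0083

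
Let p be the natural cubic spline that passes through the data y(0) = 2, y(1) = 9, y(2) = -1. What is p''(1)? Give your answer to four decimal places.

With m_i denoting the second derivative at x_i, h_i = 1, 1, and Δ_i = (y_(i+1) − y_i)/h_i = 7, -10:
  1·m_0 + 4·m_1 + 1·m_2 = 6(Δ_1 - Δ_0) = -102
Natural end conditions: m_0 = m_2 = 0.
Forward elimination and back-substitution give m_0 = 0, m_1 = -51/2, m_2 = 0.

-25.5000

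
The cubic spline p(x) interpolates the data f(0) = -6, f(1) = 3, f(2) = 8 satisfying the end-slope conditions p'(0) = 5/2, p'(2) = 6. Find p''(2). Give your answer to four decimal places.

With σ_i denoting the second derivative at x_i, h_i = 1, 1, and Δ_i = (y_(i+1) − y_i)/h_i = 9, 5:
  1·σ_0 + 4·σ_1 + 1·σ_2 = 6(Δ_1 - Δ_0) = -24
Clamped end conditions give two more equations: 2h_0·σ_0 + h_0·σ_1 = 6(Δ_0 - p'(0)) = 39 and h_1·σ_1 + 2h_1·σ_2 = 6(p'(2) - Δ_1) = 6.
Forward elimination and back-substitution give σ_0 = 109/4, σ_1 = -31/2, σ_2 = 43/4.

10.7500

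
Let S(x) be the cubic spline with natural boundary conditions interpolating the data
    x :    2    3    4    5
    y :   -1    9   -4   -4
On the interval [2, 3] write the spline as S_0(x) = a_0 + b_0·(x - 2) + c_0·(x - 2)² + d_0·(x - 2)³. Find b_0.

Let M_i = S''(x_i). Step sizes h_i = 1, 1, 1; slopes of the chords Δ_i = (y_(i+1) - y_i)/h_i = 10, -13, 0.
  1·M_0 + 4·M_1 + 1·M_2 = 6(Δ_1 - Δ_0) = -138
  1·M_1 + 4·M_2 + 1·M_3 = 6(Δ_2 - Δ_1) = 78
Natural end conditions: M_0 = M_3 = 0.
Forward elimination and back-substitution give M_0 = 0, M_1 = -42, M_2 = 30, M_3 = 0.
On [2, 3], with S_0(x) = a_0 + b_0·(x - 2) + c_0·(x - 2)² + d_0·(x - 2)³: c_0 = M_0/2 = 0, d_0 = (M_1 - M_0)/(6h_0) = -7, b_0 = Δ_0 - h_0(2M_0 + M_1)/6 = 17.

17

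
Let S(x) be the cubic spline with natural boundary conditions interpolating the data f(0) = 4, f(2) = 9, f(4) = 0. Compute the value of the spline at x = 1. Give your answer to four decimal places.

7.8125

Put M_i = S'' at the i-th knot. Here h = (2, 2) and Δ = (5/2, -9/2), so the interior equations h_(i-1)·M_(i-1) + 2(h_(i-1)+h_i)·M_i + h_i·M_(i+1) = 6(Δ_i − Δ_(i-1)) read
  2·M_0 + 8·M_1 + 2·M_2 = 6(Δ_1 - Δ_0) = -42
Natural end conditions: M_0 = M_2 = 0.
Hence M_0 = 0, M_1 = -21/4, M_2 = 0.
On [0, 2], S(x) = 4 + 17/4·x + 0·x² - 7/16·x³.
With x = 1: S(1) = 125/16.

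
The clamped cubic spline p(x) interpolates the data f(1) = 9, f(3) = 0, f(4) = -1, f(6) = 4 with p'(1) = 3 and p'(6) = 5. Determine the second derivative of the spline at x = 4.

Let σ_i = p''(x_i). Step sizes h_i = 2, 1, 2; slopes of the chords Δ_i = (y_(i+1) - y_i)/h_i = -9/2, -1, 5/2.
  2·σ_0 + 6·σ_1 + 1·σ_2 = 6(Δ_1 - Δ_0) = 21
  1·σ_1 + 6·σ_2 + 2·σ_3 = 6(Δ_2 - Δ_1) = 21
Clamped end conditions give two more equations: 2h_0·σ_0 + h_0·σ_1 = 6(Δ_0 - p'(1)) = -45 and h_2·σ_2 + 2h_2·σ_3 = 6(p'(6) - Δ_2) = 15.
Forward elimination and back-substitution give σ_0 = -31/2, σ_1 = 17/2, σ_2 = 1, σ_3 = 13/4.

1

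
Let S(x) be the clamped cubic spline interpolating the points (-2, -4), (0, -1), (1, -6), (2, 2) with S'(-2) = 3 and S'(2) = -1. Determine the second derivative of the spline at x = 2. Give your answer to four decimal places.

With σ_i denoting the second derivative at x_i, h_i = 2, 1, 1, and Δ_i = (y_(i+1) − y_i)/h_i = 3/2, -5, 8:
  2·σ_0 + 6·σ_1 + 1·σ_2 = 6(Δ_1 - Δ_0) = -39
  1·σ_1 + 4·σ_2 + 1·σ_3 = 6(Δ_2 - Δ_1) = 78
Clamped end conditions give two more equations: 2h_0·σ_0 + h_0·σ_1 = 6(Δ_0 - S'(-2)) = -9 and h_2·σ_2 + 2h_2·σ_3 = 6(S'(2) - Δ_2) = -54.
Forward elimination and back-substitution give σ_0 = 101/22, σ_1 = -301/22, σ_2 = 373/11, σ_3 = -967/22.

-43.9545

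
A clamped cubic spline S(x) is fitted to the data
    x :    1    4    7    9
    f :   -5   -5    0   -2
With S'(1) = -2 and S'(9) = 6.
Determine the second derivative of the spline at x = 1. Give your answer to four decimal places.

Put σ_i = S'' at the i-th knot. Here h = (3, 3, 2) and Δ = (0, 5/3, -1), so the interior equations h_(i-1)·σ_(i-1) + 2(h_(i-1)+h_i)·σ_i + h_i·σ_(i+1) = 6(Δ_i − Δ_(i-1)) read
  3·σ_0 + 12·σ_1 + 3·σ_2 = 6(Δ_1 - Δ_0) = 10
  3·σ_1 + 10·σ_2 + 2·σ_3 = 6(Δ_2 - Δ_1) = -16
Clamped end conditions give two more equations: 2h_0·σ_0 + h_0·σ_1 = 6(Δ_0 - S'(1)) = 12 and h_2·σ_2 + 2h_2·σ_3 = 6(S'(9) - Δ_2) = 42.
Hence σ_0 = 65/57, σ_1 = 98/57, σ_2 = -89/19, σ_3 = 244/19.

1.1404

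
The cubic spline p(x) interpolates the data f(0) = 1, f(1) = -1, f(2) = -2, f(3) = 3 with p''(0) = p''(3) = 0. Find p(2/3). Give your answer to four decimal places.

Write M_i for p''(x_i). With h_i = 1, 1, 1 and divided differences Δ_i = -2, -1, 5, the continuity of p' gives the tridiagonal system
  1·M_0 + 4·M_1 + 1·M_2 = 6(Δ_1 - Δ_0) = 6
  1·M_1 + 4·M_2 + 1·M_3 = 6(Δ_2 - Δ_1) = 36
Natural end conditions: M_0 = M_3 = 0.
Forward elimination and back-substitution give M_0 = 0, M_1 = -4/5, M_2 = 46/5, M_3 = 0.
On [0, 1], p(x) = 1 - 28/15·x + 0·x² - 2/15·x³.
With x = 2/3: p(2/3) = -23/81.

-0.2840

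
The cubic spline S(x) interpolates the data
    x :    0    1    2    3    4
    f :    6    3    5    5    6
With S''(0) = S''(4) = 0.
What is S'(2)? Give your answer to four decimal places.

1.5000

Put σ_i = S'' at the i-th knot. Here h = (1, 1, 1, 1) and Δ = (-3, 2, 0, 1), so the interior equations h_(i-1)·σ_(i-1) + 2(h_(i-1)+h_i)·σ_i + h_i·σ_(i+1) = 6(Δ_i − Δ_(i-1)) read
  1·σ_0 + 4·σ_1 + 1·σ_2 = 6(Δ_1 - Δ_0) = 30
  1·σ_1 + 4·σ_2 + 1·σ_3 = 6(Δ_2 - Δ_1) = -12
  1·σ_2 + 4·σ_3 + 1·σ_4 = 6(Δ_3 - Δ_2) = 6
Natural end conditions: σ_0 = σ_4 = 0.
Solving: σ_0 = 0, σ_1 = 9, σ_2 = -6, σ_3 = 3, σ_4 = 0.
On [2, 3], S'(x) = b_2 + 2c_2·(x - 2) + 3d_2·(x - 2)² with b_2 = Δ_2 - h_2(2σ_2 + σ_3)/6 = 3/2, c_2 = σ_2/2 = -3, d_2 = (σ_3 - σ_2)/(6h_2) = 3/2. So S'(2) = 3/2.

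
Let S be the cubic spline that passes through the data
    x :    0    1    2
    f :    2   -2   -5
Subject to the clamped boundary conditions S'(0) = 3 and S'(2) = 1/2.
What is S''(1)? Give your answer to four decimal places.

5.5000

With M_i denoting the second derivative at x_i, h_i = 1, 1, and Δ_i = (y_(i+1) − y_i)/h_i = -4, -3:
  1·M_0 + 4·M_1 + 1·M_2 = 6(Δ_1 - Δ_0) = 6
Clamped end conditions give two more equations: 2h_0·M_0 + h_0·M_1 = 6(Δ_0 - S'(0)) = -42 and h_1·M_1 + 2h_1·M_2 = 6(S'(2) - Δ_1) = 21.
Hence M_0 = -95/4, M_1 = 11/2, M_2 = 31/4.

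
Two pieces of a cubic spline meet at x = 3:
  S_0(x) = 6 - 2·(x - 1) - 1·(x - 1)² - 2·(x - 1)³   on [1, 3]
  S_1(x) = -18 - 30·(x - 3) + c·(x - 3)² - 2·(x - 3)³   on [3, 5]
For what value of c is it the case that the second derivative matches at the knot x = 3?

-13

S_0''(x) = -2 - 12·(x - 1), so S_0''(3) = -26. On the right, S_1''(3) = 2c, so c = -13.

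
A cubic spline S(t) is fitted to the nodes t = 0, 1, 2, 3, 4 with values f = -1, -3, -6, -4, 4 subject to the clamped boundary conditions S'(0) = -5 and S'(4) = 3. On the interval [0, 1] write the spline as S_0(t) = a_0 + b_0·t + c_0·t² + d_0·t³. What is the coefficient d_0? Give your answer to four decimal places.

-2.9821

With m_i denoting the second derivative at x_i, h_i = 1, 1, 1, 1, and Δ_i = (y_(i+1) − y_i)/h_i = -2, -3, 2, 8:
  1·m_0 + 4·m_1 + 1·m_2 = 6(Δ_1 - Δ_0) = -6
  1·m_1 + 4·m_2 + 1·m_3 = 6(Δ_2 - Δ_1) = 30
  1·m_2 + 4·m_3 + 1·m_4 = 6(Δ_3 - Δ_2) = 36
Clamped end conditions give two more equations: 2h_0·m_0 + h_0·m_1 = 6(Δ_0 - S'(0)) = 18 and h_3·m_3 + 2h_3·m_4 = 6(S'(4) - Δ_3) = -30.
Solving: m_0 = 335/28, m_1 = -83/14, m_2 = 23/4, m_3 = 181/14, m_4 = -601/28.
On [0, 1], with S_0(t) = a_0 + b_0·t + c_0·t² + d_0·t³: c_0 = m_0/2 = 335/56, d_0 = (m_1 - m_0)/(6h_0) = -167/56, b_0 = Δ_0 - h_0(2m_0 + m_1)/6 = -5.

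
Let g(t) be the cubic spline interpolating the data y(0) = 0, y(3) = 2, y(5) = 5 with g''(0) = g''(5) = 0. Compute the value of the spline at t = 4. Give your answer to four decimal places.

3.3750

Put M_i = g'' at the i-th knot. Here h = (3, 2) and Δ = (2/3, 3/2), so the interior equations h_(i-1)·M_(i-1) + 2(h_(i-1)+h_i)·M_i + h_i·M_(i+1) = 6(Δ_i − Δ_(i-1)) read
  3·M_0 + 10·M_1 + 2·M_2 = 6(Δ_1 - Δ_0) = 5
Natural end conditions: M_0 = M_2 = 0.
Forward elimination and back-substitution give M_0 = 0, M_1 = 1/2, M_2 = 0.
On [3, 5], g(t) = 2 + 7/6·(t - 3) + 1/4·(t - 3)² - 1/24·(t - 3)³.
With (t - 3) = 1: g(4) = 27/8.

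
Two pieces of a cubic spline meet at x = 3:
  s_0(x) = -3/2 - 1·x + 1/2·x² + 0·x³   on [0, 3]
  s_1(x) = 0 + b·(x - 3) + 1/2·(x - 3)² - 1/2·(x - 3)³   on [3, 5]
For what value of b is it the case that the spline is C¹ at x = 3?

s_0'(x) = -1 + 1·x + 0·x², so s_0'(3) = 2. On the right, s_1'(3) = b, so b = 2.

2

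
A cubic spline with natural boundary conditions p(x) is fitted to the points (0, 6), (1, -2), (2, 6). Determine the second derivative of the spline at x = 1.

24

Let M_i = p''(x_i). Step sizes h_i = 1, 1; slopes of the chords Δ_i = (y_(i+1) - y_i)/h_i = -8, 8.
  1·M_0 + 4·M_1 + 1·M_2 = 6(Δ_1 - Δ_0) = 96
Natural end conditions: M_0 = M_2 = 0.
Solving: M_0 = 0, M_1 = 24, M_2 = 0.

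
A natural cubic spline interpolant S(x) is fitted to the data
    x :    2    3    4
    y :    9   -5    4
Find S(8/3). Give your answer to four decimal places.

-2.4630

Write σ_i for S''(x_i). With h_i = 1, 1 and divided differences Δ_i = -14, 9, the continuity of S' gives the tridiagonal system
  1·σ_0 + 4·σ_1 + 1·σ_2 = 6(Δ_1 - Δ_0) = 138
Natural end conditions: σ_0 = σ_2 = 0.
Forward elimination and back-substitution give σ_0 = 0, σ_1 = 69/2, σ_2 = 0.
On [2, 3], S(x) = 9 - 79/4·(x - 2) + 0·(x - 2)² + 23/4·(x - 2)³.
With (x - 2) = 2/3: S(8/3) = -133/54.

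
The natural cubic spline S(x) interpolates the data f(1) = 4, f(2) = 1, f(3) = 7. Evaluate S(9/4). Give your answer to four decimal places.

Write M_i for S''(x_i). With h_i = 1, 1 and divided differences Δ_i = -3, 6, the continuity of S' gives the tridiagonal system
  1·M_0 + 4·M_1 + 1·M_2 = 6(Δ_1 - Δ_0) = 54
Natural end conditions: M_0 = M_2 = 0.
Hence M_0 = 0, M_1 = 27/2, M_2 = 0.
On [2, 3], S(x) = 1 + 3/2·(x - 2) + 27/4·(x - 2)² - 9/4·(x - 2)³.
With (x - 2) = 1/4: S(9/4) = 451/256.

1.7617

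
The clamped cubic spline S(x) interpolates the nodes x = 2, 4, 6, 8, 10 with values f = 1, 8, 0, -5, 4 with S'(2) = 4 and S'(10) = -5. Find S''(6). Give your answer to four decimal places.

With M_i denoting the second derivative at x_i, h_i = 2, 2, 2, 2, and Δ_i = (y_(i+1) − y_i)/h_i = 7/2, -4, -5/2, 9/2:
  2·M_0 + 8·M_1 + 2·M_2 = 6(Δ_1 - Δ_0) = -45
  2·M_1 + 8·M_2 + 2·M_3 = 6(Δ_2 - Δ_1) = 9
  2·M_2 + 8·M_3 + 2·M_4 = 6(Δ_3 - Δ_2) = 42
Clamped end conditions give two more equations: 2h_0·M_0 + h_0·M_1 = 6(Δ_0 - S'(2)) = -3 and h_3·M_3 + 2h_3·M_4 = 6(S'(10) - Δ_3) = -57.
Solving: M_0 = 267/112, M_1 = -351/56, M_2 = 3/16, M_3 = 561/56, M_4 = -2157/112.

0.1875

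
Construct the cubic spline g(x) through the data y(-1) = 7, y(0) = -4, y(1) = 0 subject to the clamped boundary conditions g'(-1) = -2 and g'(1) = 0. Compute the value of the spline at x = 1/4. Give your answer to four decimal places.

Write M_i for g''(x_i). With h_i = 1, 1 and divided differences Δ_i = -11, 4, the continuity of g' gives the tridiagonal system
  1·M_0 + 4·M_1 + 1·M_2 = 6(Δ_1 - Δ_0) = 90
Clamped end conditions give two more equations: 2h_0·M_0 + h_0·M_1 = 6(Δ_0 - g'(-1)) = -54 and h_1·M_1 + 2h_1·M_2 = 6(g'(1) - Δ_1) = -24.
Hence M_0 = -97/2, M_1 = 43, M_2 = -67/2.
On [0, 1], g(x) = -4 - 19/4·x + 43/2·x² - 51/4·x³.
With x = 1/4: g(1/4) = -1035/256.

-4.0430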